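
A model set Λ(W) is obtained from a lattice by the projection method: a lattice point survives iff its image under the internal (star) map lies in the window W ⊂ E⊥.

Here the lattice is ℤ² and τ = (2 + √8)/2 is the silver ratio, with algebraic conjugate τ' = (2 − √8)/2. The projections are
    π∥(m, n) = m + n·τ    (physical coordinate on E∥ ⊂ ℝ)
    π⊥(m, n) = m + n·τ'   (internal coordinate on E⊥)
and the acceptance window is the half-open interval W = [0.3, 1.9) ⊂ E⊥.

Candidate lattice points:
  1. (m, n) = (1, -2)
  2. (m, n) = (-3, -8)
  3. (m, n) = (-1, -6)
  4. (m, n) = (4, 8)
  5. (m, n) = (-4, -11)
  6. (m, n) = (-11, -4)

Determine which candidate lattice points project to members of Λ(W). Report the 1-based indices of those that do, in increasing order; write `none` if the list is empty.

τ' = (2−√8)/2 ≈ -0.41421.
#1 (1,-2): internal coord 1 + (-2)·τ' = +1.82843; +1.82843 ∈ [0.3, 1.9) → IN Λ
#2 (-3,-8): internal coord -3 + (-8)·τ' = +0.31371; +0.31371 ∈ [0.3, 1.9) → IN Λ
#3 (-1,-6): internal coord -1 + (-6)·τ' = +1.48528; +1.48528 ∈ [0.3, 1.9) → IN Λ
#4 (4,8): internal coord 4 + (8)·τ' = +0.68629; +0.68629 ∈ [0.3, 1.9) → IN Λ
#5 (-4,-11): internal coord -4 + (-11)·τ' = +0.55635; +0.55635 ∈ [0.3, 1.9) → IN Λ
#6 (-11,-4): internal coord -11 + (-4)·τ' = -9.34315; -9.34315 ∉ [0.3, 1.9) → out

1, 2, 3, 4, 5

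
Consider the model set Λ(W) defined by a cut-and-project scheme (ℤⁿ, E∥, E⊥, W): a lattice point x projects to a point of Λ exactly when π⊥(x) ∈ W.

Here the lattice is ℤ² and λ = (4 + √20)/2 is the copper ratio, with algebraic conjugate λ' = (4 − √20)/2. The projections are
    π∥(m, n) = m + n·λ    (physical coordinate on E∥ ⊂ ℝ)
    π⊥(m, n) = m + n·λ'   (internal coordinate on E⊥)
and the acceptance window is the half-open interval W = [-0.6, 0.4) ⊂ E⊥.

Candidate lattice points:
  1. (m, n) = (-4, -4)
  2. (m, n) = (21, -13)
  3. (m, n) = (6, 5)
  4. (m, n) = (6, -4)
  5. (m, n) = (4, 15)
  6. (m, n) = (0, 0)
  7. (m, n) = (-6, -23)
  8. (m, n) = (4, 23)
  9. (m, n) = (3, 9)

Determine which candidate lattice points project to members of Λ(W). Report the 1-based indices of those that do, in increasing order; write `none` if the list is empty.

6, 7

λ' = (4−√20)/2 ≈ -0.236068.
#1 (-4,-4): internal coord -4 + (-4)·λ' = -3.055728; -3.055728 ∉ [-0.6, 0.4) → out
#2 (21,-13): internal coord 21 + (-13)·λ' = +24.068884; +24.068884 ∉ [-0.6, 0.4) → out
#3 (6,5): internal coord 6 + (5)·λ' = +4.819660; +4.819660 ∉ [-0.6, 0.4) → out
#4 (6,-4): internal coord 6 + (-4)·λ' = +6.944272; +6.944272 ∉ [-0.6, 0.4) → out
#5 (4,15): internal coord 4 + (15)·λ' = +0.458980; +0.458980 ∉ [-0.6, 0.4) → out
#6 (0,0): internal coord 0 + (0)·λ' = +0.000000; +0.000000 ∈ [-0.6, 0.4) → IN Λ
#7 (-6,-23): internal coord -6 + (-23)·λ' = -0.570437; -0.570437 ∈ [-0.6, 0.4) → IN Λ
#8 (4,23): internal coord 4 + (23)·λ' = -1.429563; -1.429563 ∉ [-0.6, 0.4) → out
#9 (3,9): internal coord 3 + (9)·λ' = +0.875388; +0.875388 ∉ [-0.6, 0.4) → out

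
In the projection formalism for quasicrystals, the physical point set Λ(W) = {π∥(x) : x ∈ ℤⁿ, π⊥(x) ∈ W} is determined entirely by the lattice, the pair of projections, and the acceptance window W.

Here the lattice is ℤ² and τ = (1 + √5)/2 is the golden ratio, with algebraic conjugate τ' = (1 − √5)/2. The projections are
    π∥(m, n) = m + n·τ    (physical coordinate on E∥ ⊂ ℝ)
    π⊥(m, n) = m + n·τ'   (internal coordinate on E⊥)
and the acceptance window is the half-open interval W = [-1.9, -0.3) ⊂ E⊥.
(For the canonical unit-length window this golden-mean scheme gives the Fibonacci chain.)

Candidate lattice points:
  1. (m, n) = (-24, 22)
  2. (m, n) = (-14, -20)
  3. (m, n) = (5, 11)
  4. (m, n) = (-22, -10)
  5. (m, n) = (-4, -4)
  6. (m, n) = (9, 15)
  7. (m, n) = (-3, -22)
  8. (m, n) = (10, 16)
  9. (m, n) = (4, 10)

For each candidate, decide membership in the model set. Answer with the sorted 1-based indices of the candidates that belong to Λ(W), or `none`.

2, 3, 5

τ' = (1−√5)/2 ≈ -0.618034.
[1] lift (-24,22): star map gives -37.596748; window check -1.9 ≤ -37.596748 < -0.3 is false → out
[2] lift (-14,-20): star map gives -1.639320; window check -1.9 ≤ -1.639320 < -0.3 is true → IN Λ
[3] lift (5,11): star map gives -1.798374; window check -1.9 ≤ -1.798374 < -0.3 is true → IN Λ
[4] lift (-22,-10): star map gives -15.819660; window check -1.9 ≤ -15.819660 < -0.3 is false → out
[5] lift (-4,-4): star map gives -1.527864; window check -1.9 ≤ -1.527864 < -0.3 is true → IN Λ
[6] lift (9,15): star map gives -0.270510; window check -1.9 ≤ -0.270510 < -0.3 is false → out
[7] lift (-3,-22): star map gives 10.596748; window check -1.9 ≤ 10.596748 < -0.3 is false → out
[8] lift (10,16): star map gives 0.111456; window check -1.9 ≤ 0.111456 < -0.3 is false → out
[9] lift (4,10): star map gives -2.180340; window check -1.9 ≤ -2.180340 < -0.3 is false → out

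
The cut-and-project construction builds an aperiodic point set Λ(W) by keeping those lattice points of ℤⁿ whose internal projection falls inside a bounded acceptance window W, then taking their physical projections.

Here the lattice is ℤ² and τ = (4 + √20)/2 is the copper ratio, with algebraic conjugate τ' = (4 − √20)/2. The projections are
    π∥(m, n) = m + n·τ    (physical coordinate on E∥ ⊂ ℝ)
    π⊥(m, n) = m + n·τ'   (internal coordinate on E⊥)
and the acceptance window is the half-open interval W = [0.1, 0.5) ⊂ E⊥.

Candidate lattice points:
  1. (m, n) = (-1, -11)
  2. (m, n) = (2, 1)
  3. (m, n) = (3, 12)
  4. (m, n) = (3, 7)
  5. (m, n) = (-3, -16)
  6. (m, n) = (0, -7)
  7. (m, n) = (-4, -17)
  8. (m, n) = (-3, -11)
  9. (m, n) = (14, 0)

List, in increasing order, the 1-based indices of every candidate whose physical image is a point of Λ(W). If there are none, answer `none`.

Compute τ' = (4−√20)/2 = -0.23607, so π⊥(m,n) = m -0.23607·n.
[1] lift (-1,-11): star map gives 1.59675; window check 0.1 ≤ 1.59675 < 0.5 is false → out
[2] lift (2,1): star map gives 1.76393; window check 0.1 ≤ 1.76393 < 0.5 is false → out
[3] lift (3,12): star map gives 0.16718; window check 0.1 ≤ 0.16718 < 0.5 is true → IN Λ
[4] lift (3,7): star map gives 1.34752; window check 0.1 ≤ 1.34752 < 0.5 is false → out
[5] lift (-3,-16): star map gives 0.77709; window check 0.1 ≤ 0.77709 < 0.5 is false → out
[6] lift (0,-7): star map gives 1.65248; window check 0.1 ≤ 1.65248 < 0.5 is false → out
[7] lift (-4,-17): star map gives 0.01316; window check 0.1 ≤ 0.01316 < 0.5 is false → out
[8] lift (-3,-11): star map gives -0.40325; window check 0.1 ≤ -0.40325 < 0.5 is false → out
[9] lift (14,0): star map gives 14.00000; window check 0.1 ≤ 14.00000 < 0.5 is false → out

3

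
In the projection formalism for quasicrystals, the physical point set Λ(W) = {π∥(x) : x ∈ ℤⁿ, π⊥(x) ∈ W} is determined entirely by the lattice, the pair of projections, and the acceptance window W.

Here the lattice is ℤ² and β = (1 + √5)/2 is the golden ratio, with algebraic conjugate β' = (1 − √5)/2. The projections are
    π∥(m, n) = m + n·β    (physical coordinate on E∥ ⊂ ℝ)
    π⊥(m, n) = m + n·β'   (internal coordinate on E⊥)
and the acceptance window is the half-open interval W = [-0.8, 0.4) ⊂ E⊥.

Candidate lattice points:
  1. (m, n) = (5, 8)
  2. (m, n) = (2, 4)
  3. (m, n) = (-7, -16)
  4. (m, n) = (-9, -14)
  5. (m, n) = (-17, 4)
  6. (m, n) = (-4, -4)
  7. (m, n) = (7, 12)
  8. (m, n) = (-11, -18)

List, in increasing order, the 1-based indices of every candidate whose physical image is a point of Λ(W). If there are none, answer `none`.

Compute β' = (1−√5)/2 = -0.61803, so π⊥(m,n) = m -0.61803·n.
[1] lift (5,8): star map gives 0.05573; window check -0.8 ≤ 0.05573 < 0.4 is true → IN Λ
[2] lift (2,4): star map gives -0.47214; window check -0.8 ≤ -0.47214 < 0.4 is true → IN Λ
[3] lift (-7,-16): star map gives 2.88854; window check -0.8 ≤ 2.88854 < 0.4 is false → out
[4] lift (-9,-14): star map gives -0.34752; window check -0.8 ≤ -0.34752 < 0.4 is true → IN Λ
[5] lift (-17,4): star map gives -19.47214; window check -0.8 ≤ -19.47214 < 0.4 is false → out
[6] lift (-4,-4): star map gives -1.52786; window check -0.8 ≤ -1.52786 < 0.4 is false → out
[7] lift (7,12): star map gives -0.41641; window check -0.8 ≤ -0.41641 < 0.4 is true → IN Λ
[8] lift (-11,-18): star map gives 0.12461; window check -0.8 ≤ 0.12461 < 0.4 is true → IN Λ

1, 2, 4, 7, 8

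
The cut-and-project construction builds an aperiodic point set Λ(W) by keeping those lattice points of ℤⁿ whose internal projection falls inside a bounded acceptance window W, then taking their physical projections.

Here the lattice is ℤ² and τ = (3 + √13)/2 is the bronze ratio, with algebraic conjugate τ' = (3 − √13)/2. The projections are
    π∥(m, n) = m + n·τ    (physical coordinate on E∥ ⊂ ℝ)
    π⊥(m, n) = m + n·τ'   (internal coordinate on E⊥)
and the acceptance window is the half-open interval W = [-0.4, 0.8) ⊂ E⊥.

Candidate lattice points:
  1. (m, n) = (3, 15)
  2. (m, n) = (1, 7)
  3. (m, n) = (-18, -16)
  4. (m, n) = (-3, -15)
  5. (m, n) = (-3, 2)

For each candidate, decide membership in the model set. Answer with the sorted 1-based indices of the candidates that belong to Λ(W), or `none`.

none

Compute τ' = (3−√13)/2 = -0.30278, so π⊥(m,n) = m -0.30278·n.
candidate 1: (m,n)=(3,15) → π∥ = 3+15·τ ≈ 52.54163, π⊥ = 3+15·τ' ≈ -1.54163 ∉ [-0.4, 0.8) ⇒ out
candidate 2: (m,n)=(1,7) → π∥ = 1+7·τ ≈ 24.11943, π⊥ = 1+7·τ' ≈ -1.11943 ∉ [-0.4, 0.8) ⇒ out
candidate 3: (m,n)=(-18,-16) → π∥ = -18-16·τ ≈ -70.84441, π⊥ = -18-16·τ' ≈ -13.15559 ∉ [-0.4, 0.8) ⇒ out
candidate 4: (m,n)=(-3,-15) → π∥ = -3-15·τ ≈ -52.54163, π⊥ = -3-15·τ' ≈ 1.54163 ∉ [-0.4, 0.8) ⇒ out
candidate 5: (m,n)=(-3,2) → π∥ = -3+2·τ ≈ 3.60555, π⊥ = -3+2·τ' ≈ -3.60555 ∉ [-0.4, 0.8) ⇒ out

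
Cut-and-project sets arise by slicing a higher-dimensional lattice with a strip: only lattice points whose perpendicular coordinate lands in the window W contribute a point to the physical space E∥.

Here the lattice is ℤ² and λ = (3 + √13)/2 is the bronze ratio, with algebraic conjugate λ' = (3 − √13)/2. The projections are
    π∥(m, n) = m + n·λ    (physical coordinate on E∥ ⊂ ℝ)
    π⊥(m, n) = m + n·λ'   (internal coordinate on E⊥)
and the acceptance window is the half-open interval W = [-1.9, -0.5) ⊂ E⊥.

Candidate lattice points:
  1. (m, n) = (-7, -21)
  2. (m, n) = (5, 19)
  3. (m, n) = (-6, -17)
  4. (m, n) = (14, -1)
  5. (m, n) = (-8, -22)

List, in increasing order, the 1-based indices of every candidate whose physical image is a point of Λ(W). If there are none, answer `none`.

1, 2, 3, 5

Compute λ' = (3−√13)/2 = -0.30278, so π⊥(m,n) = m -0.30278·n.
#1 (-7,-21): internal coord -7 + (-21)·λ' = -0.64171; -0.64171 ∈ [-1.9, -0.5) → IN Λ
#2 (5,19): internal coord 5 + (19)·λ' = -0.75274; -0.75274 ∈ [-1.9, -0.5) → IN Λ
#3 (-6,-17): internal coord -6 + (-17)·λ' = -0.85281; -0.85281 ∈ [-1.9, -0.5) → IN Λ
#4 (14,-1): internal coord 14 + (-1)·λ' = +14.30278; +14.30278 ∉ [-1.9, -0.5) → out
#5 (-8,-22): internal coord -8 + (-22)·λ' = -1.33894; -1.33894 ∈ [-1.9, -0.5) → IN Λ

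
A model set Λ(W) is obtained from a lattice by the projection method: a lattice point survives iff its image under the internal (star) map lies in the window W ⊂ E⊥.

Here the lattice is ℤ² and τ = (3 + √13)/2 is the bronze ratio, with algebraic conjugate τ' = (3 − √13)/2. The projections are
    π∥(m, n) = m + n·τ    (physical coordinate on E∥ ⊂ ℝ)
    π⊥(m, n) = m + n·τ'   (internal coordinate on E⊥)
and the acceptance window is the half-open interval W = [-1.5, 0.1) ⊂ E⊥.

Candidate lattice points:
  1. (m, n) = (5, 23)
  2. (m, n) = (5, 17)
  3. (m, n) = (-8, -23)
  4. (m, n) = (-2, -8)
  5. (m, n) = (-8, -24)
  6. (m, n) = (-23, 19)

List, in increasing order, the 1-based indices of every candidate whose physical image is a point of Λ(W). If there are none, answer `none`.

Compute τ' = (3−√13)/2 = -0.3028, so π⊥(m,n) = m -0.3028·n.
candidate 1: (m,n)=(5,23) → π∥ = 5+23·τ ≈ 80.9638, π⊥ = 5+23·τ' ≈ -1.9638 ∉ [-1.5, 0.1) ⇒ out
candidate 2: (m,n)=(5,17) → π∥ = 5+17·τ ≈ 61.1472, π⊥ = 5+17·τ' ≈ -0.1472 ∈ [-1.5, 0.1) ⇒ IN Λ
candidate 3: (m,n)=(-8,-23) → π∥ = -8-23·τ ≈ -83.9638, π⊥ = -8-23·τ' ≈ -1.0362 ∈ [-1.5, 0.1) ⇒ IN Λ
candidate 4: (m,n)=(-2,-8) → π∥ = -2-8·τ ≈ -28.4222, π⊥ = -2-8·τ' ≈ 0.4222 ∉ [-1.5, 0.1) ⇒ out
candidate 5: (m,n)=(-8,-24) → π∥ = -8-24·τ ≈ -87.2666, π⊥ = -8-24·τ' ≈ -0.7334 ∈ [-1.5, 0.1) ⇒ IN Λ
candidate 6: (m,n)=(-23,19) → π∥ = -23+19·τ ≈ 39.7527, π⊥ = -23+19·τ' ≈ -28.7527 ∉ [-1.5, 0.1) ⇒ out

2, 3, 5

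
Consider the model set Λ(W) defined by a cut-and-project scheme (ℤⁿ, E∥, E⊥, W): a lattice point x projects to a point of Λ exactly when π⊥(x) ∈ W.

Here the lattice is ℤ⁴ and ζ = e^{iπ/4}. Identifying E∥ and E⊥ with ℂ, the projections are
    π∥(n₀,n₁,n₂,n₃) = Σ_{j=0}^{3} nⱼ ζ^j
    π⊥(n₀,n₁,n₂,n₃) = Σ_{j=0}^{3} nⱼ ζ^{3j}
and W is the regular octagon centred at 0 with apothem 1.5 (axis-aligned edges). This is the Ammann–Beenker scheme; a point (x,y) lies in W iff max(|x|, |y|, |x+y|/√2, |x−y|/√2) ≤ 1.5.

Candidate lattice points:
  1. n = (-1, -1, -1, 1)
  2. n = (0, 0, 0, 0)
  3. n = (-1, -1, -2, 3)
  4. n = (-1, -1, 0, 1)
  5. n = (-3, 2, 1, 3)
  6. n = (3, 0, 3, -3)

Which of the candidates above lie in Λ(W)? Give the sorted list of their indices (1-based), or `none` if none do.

π⊥(n) = n₀ + n₁ζ³ + n₂ζ⁶ + n₃ζ⁹ where ζ = e^{iπ/4}.
#1 (-1, -1, -1, 1): internal (0.4142, 1.0000); octagon support 1.0000 vs apothem 1.5 → ∈ W
#2 (0, 0, 0, 0): internal (0.0000, 0.0000); octagon support 0.0000 vs apothem 1.5 → ∈ W
#3 (-1, -1, -2, 3): internal (1.8284, 3.4142); octagon support 3.7071 vs apothem 1.5 → ∉ W
#4 (-1, -1, 0, 1): internal (0.4142, 0.0000); octagon support 0.4142 vs apothem 1.5 → ∈ W
#5 (-3, 2, 1, 3): internal (-2.2929, 2.5355); octagon support 3.4142 vs apothem 1.5 → ∉ W
#6 (3, 0, 3, -3): internal (0.8787, -5.1213); octagon support 5.1213 vs apothem 1.5 → ∉ W

1, 2, 4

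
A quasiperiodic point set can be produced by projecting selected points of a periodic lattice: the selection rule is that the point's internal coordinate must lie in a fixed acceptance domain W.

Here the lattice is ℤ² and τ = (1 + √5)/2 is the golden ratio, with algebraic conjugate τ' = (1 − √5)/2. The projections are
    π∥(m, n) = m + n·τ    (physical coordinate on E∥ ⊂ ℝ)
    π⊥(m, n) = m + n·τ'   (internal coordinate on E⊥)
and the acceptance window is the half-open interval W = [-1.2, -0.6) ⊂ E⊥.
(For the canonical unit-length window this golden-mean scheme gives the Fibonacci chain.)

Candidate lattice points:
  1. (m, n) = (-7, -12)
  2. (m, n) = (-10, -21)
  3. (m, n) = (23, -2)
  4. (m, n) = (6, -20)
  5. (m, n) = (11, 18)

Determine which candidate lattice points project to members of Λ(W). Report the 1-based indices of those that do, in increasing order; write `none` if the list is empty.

none

τ' = (1−√5)/2 ≈ -0.61803.
candidate 1: (m,n)=(-7,-12) → π∥ = -7-12·τ ≈ -26.41641, π⊥ = -7-12·τ' ≈ 0.41641 ∉ [-1.2, -0.6) ⇒ out
candidate 2: (m,n)=(-10,-21) → π∥ = -10-21·τ ≈ -43.97871, π⊥ = -10-21·τ' ≈ 2.97871 ∉ [-1.2, -0.6) ⇒ out
candidate 3: (m,n)=(23,-2) → π∥ = 23-2·τ ≈ 19.76393, π⊥ = 23-2·τ' ≈ 24.23607 ∉ [-1.2, -0.6) ⇒ out
candidate 4: (m,n)=(6,-20) → π∥ = 6-20·τ ≈ -26.36068, π⊥ = 6-20·τ' ≈ 18.36068 ∉ [-1.2, -0.6) ⇒ out
candidate 5: (m,n)=(11,18) → π∥ = 11+18·τ ≈ 40.12461, π⊥ = 11+18·τ' ≈ -0.12461 ∉ [-1.2, -0.6) ⇒ out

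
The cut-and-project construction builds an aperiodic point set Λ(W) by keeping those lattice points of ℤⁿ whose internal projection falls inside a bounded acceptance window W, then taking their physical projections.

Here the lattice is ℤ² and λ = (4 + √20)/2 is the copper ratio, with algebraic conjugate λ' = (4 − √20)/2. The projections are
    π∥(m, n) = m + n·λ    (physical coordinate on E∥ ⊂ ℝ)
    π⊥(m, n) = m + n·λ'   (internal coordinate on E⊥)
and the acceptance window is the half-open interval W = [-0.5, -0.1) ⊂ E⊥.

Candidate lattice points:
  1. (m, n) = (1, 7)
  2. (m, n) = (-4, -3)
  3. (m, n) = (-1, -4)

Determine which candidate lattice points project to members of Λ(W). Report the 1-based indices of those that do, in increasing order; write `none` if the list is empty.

λ' = (4−√20)/2 ≈ -0.2361.
candidate 1: (m,n)=(1,7) → π∥ = 1+7·λ ≈ 30.6525, π⊥ = 1+7·λ' ≈ -0.6525 ∉ [-0.5, -0.1) ⇒ out
candidate 2: (m,n)=(-4,-3) → π∥ = -4-3·λ ≈ -16.7082, π⊥ = -4-3·λ' ≈ -3.2918 ∉ [-0.5, -0.1) ⇒ out
candidate 3: (m,n)=(-1,-4) → π∥ = -1-4·λ ≈ -17.9443, π⊥ = -1-4·λ' ≈ -0.0557 ∉ [-0.5, -0.1) ⇒ out

none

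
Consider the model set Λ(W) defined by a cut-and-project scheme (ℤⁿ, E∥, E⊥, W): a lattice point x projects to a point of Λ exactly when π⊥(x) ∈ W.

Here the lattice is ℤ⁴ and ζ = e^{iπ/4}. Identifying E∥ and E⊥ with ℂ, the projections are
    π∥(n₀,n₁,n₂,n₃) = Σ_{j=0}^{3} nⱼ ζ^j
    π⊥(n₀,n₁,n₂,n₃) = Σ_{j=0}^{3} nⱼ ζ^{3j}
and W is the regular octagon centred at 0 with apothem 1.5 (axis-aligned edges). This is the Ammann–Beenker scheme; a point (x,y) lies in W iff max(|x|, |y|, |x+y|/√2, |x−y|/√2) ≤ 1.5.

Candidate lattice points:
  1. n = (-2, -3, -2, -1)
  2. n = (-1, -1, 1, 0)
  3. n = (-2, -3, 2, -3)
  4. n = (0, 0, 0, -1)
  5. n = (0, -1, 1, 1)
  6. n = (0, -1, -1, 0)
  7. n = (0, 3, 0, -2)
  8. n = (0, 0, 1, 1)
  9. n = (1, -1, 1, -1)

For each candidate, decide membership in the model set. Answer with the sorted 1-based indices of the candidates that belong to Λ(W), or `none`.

Internal map: ζ^{3j} for j=0..3 gives (1,0), (−√2/2,√2/2), (0,−1), (√2/2,√2/2).
candidate 1: n = (-2, -3, -2, -1) → π⊥ ≈ (-0.58579, -0.82843); max(|x|,|y|,|x±y|/√2) = 1.00000 ≤ 1.5 ⇒ ∈ W
candidate 2: n = (-1, -1, 1, 0) → π⊥ ≈ (-0.29289, -1.70711); max(|x|,|y|,|x±y|/√2) = 1.70711 > 1.5 ⇒ ∉ W
candidate 3: n = (-2, -3, 2, -3) → π⊥ ≈ (-2.00000, -6.24264); max(|x|,|y|,|x±y|/√2) = 6.24264 > 1.5 ⇒ ∉ W
candidate 4: n = (0, 0, 0, -1) → π⊥ ≈ (-0.70711, -0.70711); max(|x|,|y|,|x±y|/√2) = 1.00000 ≤ 1.5 ⇒ ∈ W
candidate 5: n = (0, -1, 1, 1) → π⊥ ≈ (+1.41421, -1.00000); max(|x|,|y|,|x±y|/√2) = 1.70711 > 1.5 ⇒ ∉ W
candidate 6: n = (0, -1, -1, 0) → π⊥ ≈ (+0.70711, +0.29289); max(|x|,|y|,|x±y|/√2) = 0.70711 ≤ 1.5 ⇒ ∈ W
candidate 7: n = (0, 3, 0, -2) → π⊥ ≈ (-3.53553, +0.70711); max(|x|,|y|,|x±y|/√2) = 3.53553 > 1.5 ⇒ ∉ W
candidate 8: n = (0, 0, 1, 1) → π⊥ ≈ (+0.70711, -0.29289); max(|x|,|y|,|x±y|/√2) = 0.70711 ≤ 1.5 ⇒ ∈ W
candidate 9: n = (1, -1, 1, -1) → π⊥ ≈ (+1.00000, -2.41421); max(|x|,|y|,|x±y|/√2) = 2.41421 > 1.5 ⇒ ∉ W

1, 4, 6, 8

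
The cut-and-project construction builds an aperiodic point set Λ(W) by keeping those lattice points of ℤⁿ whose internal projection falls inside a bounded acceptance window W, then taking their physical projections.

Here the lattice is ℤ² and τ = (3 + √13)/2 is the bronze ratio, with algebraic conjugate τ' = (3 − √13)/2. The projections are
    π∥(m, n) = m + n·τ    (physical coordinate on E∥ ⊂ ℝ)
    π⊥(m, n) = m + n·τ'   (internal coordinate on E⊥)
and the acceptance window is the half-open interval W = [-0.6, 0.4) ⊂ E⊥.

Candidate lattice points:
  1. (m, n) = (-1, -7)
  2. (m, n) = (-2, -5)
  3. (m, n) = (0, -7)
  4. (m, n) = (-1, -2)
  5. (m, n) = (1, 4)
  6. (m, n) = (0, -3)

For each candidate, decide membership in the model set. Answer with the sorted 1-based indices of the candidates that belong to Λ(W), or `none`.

2, 4, 5

Numerically τ ≈ 3.30278 and τ' = −1/τ ≈ -0.30278.
#1 (-1,-7): internal coord -1 + (-7)·τ' = +1.11943; +1.11943 ∉ [-0.6, 0.4) → out
#2 (-2,-5): internal coord -2 + (-5)·τ' = -0.48612; -0.48612 ∈ [-0.6, 0.4) → IN Λ
#3 (0,-7): internal coord 0 + (-7)·τ' = +2.11943; +2.11943 ∉ [-0.6, 0.4) → out
#4 (-1,-2): internal coord -1 + (-2)·τ' = -0.39445; -0.39445 ∈ [-0.6, 0.4) → IN Λ
#5 (1,4): internal coord 1 + (4)·τ' = -0.21110; -0.21110 ∈ [-0.6, 0.4) → IN Λ
#6 (0,-3): internal coord 0 + (-3)·τ' = +0.90833; +0.90833 ∉ [-0.6, 0.4) → out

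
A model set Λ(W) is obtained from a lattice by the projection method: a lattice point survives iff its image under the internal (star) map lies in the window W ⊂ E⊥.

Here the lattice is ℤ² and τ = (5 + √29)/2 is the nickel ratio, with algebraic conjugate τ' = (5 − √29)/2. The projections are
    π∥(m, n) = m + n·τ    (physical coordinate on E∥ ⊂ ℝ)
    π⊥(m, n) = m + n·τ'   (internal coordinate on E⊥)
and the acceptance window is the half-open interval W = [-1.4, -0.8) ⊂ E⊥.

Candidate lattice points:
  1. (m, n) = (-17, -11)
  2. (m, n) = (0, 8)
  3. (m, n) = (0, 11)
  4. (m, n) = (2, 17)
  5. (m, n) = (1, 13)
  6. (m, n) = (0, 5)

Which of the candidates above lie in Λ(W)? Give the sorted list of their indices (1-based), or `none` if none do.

Compute τ' = (5−√29)/2 = -0.19258, so π⊥(m,n) = m -0.19258·n.
candidate 1: (m,n)=(-17,-11) → π∥ = -17-11·τ ≈ -74.11841, π⊥ = -17-11·τ' ≈ -14.88159 ∉ [-1.4, -0.8) ⇒ out
candidate 2: (m,n)=(0,8) → π∥ = 0+8·τ ≈ 41.54066, π⊥ = 0+8·τ' ≈ -1.54066 ∉ [-1.4, -0.8) ⇒ out
candidate 3: (m,n)=(0,11) → π∥ = 0+11·τ ≈ 57.11841, π⊥ = 0+11·τ' ≈ -2.11841 ∉ [-1.4, -0.8) ⇒ out
candidate 4: (m,n)=(2,17) → π∥ = 2+17·τ ≈ 90.27390, π⊥ = 2+17·τ' ≈ -1.27390 ∈ [-1.4, -0.8) ⇒ IN Λ
candidate 5: (m,n)=(1,13) → π∥ = 1+13·τ ≈ 68.50357, π⊥ = 1+13·τ' ≈ -1.50357 ∉ [-1.4, -0.8) ⇒ out
candidate 6: (m,n)=(0,5) → π∥ = 0+5·τ ≈ 25.96291, π⊥ = 0+5·τ' ≈ -0.96291 ∈ [-1.4, -0.8) ⇒ IN Λ

4, 6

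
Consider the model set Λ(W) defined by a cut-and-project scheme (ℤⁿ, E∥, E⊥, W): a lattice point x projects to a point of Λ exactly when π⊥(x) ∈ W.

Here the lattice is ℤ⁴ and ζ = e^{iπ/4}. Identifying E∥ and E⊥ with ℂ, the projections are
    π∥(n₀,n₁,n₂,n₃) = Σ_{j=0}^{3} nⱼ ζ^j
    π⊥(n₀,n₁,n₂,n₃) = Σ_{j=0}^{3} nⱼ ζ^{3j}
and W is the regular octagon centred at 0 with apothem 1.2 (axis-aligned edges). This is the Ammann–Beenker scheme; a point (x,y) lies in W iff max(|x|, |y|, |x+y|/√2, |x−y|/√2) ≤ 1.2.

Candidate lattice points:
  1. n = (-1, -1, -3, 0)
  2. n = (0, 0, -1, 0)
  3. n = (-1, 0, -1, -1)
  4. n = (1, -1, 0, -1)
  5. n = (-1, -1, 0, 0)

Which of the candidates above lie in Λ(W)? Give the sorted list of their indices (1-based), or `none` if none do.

2, 5

With ζ = e^{iπ/4} the internal vectors are ζ^0,ζ^3,ζ^6,ζ^9.
#1 (-1, -1, -3, 0): internal (-0.2929, 2.2929); octagon support 2.2929 vs apothem 1.2 → ∉ W
#2 (0, 0, -1, 0): internal (0.0000, 1.0000); octagon support 1.0000 vs apothem 1.2 → ∈ W
#3 (-1, 0, -1, -1): internal (-1.7071, 0.2929); octagon support 1.7071 vs apothem 1.2 → ∉ W
#4 (1, -1, 0, -1): internal (1.0000, -1.4142); octagon support 1.7071 vs apothem 1.2 → ∉ W
#5 (-1, -1, 0, 0): internal (-0.2929, -0.7071); octagon support 0.7071 vs apothem 1.2 → ∈ W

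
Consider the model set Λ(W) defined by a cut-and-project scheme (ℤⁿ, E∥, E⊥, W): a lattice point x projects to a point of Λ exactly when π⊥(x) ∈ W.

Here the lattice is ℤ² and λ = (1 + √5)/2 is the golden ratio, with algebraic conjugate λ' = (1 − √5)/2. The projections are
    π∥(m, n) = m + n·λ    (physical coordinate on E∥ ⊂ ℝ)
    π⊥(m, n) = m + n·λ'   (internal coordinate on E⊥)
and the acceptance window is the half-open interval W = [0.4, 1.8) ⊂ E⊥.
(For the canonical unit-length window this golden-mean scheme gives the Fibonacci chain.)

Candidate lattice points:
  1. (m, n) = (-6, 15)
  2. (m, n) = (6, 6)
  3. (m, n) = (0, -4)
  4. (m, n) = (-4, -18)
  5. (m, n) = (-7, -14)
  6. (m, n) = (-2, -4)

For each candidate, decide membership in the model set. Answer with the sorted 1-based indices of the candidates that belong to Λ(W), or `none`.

λ' = (1−√5)/2 ≈ -0.618034.
[1] lift (-6,15): star map gives -15.270510; window check 0.4 ≤ -15.270510 < 1.8 is false → out
[2] lift (6,6): star map gives 2.291796; window check 0.4 ≤ 2.291796 < 1.8 is false → out
[3] lift (0,-4): star map gives 2.472136; window check 0.4 ≤ 2.472136 < 1.8 is false → out
[4] lift (-4,-18): star map gives 7.124612; window check 0.4 ≤ 7.124612 < 1.8 is false → out
[5] lift (-7,-14): star map gives 1.652476; window check 0.4 ≤ 1.652476 < 1.8 is true → IN Λ
[6] lift (-2,-4): star map gives 0.472136; window check 0.4 ≤ 0.472136 < 1.8 is true → IN Λ

5, 6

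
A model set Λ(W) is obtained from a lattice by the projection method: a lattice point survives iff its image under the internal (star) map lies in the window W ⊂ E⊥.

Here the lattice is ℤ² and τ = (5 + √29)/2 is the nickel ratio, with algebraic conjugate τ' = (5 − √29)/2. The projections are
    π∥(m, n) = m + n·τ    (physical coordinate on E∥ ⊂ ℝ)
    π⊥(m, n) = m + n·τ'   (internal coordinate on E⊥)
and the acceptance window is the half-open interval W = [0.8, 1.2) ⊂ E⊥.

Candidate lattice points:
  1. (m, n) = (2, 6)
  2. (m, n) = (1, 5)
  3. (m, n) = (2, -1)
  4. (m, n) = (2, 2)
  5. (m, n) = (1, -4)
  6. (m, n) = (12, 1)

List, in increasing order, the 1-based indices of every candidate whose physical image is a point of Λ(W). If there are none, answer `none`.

1

Compute τ' = (5−√29)/2 = -0.1926, so π⊥(m,n) = m -0.1926·n.
candidate 1: (m,n)=(2,6) → π∥ = 2+6·τ ≈ 33.1555, π⊥ = 2+6·τ' ≈ 0.8445 ∈ [0.8, 1.2) ⇒ IN Λ
candidate 2: (m,n)=(1,5) → π∥ = 1+5·τ ≈ 26.9629, π⊥ = 1+5·τ' ≈ 0.0371 ∉ [0.8, 1.2) ⇒ out
candidate 3: (m,n)=(2,-1) → π∥ = 2-1·τ ≈ -3.1926, π⊥ = 2-1·τ' ≈ 2.1926 ∉ [0.8, 1.2) ⇒ out
candidate 4: (m,n)=(2,2) → π∥ = 2+2·τ ≈ 12.3852, π⊥ = 2+2·τ' ≈ 1.6148 ∉ [0.8, 1.2) ⇒ out
candidate 5: (m,n)=(1,-4) → π∥ = 1-4·τ ≈ -19.7703, π⊥ = 1-4·τ' ≈ 1.7703 ∉ [0.8, 1.2) ⇒ out
candidate 6: (m,n)=(12,1) → π∥ = 12+1·τ ≈ 17.1926, π⊥ = 12+1·τ' ≈ 11.8074 ∉ [0.8, 1.2) ⇒ out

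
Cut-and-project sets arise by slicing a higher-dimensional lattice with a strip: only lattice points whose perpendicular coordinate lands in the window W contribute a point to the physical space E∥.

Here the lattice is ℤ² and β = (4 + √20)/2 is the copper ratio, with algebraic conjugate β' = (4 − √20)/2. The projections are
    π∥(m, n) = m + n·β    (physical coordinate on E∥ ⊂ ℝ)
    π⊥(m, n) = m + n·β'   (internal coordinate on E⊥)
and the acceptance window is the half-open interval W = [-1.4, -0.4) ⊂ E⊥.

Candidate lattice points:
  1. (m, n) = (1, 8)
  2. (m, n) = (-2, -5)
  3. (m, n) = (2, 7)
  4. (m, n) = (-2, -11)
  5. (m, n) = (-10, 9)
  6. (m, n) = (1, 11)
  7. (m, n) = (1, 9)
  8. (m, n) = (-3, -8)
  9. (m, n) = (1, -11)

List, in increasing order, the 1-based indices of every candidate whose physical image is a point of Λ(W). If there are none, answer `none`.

1, 2, 7, 8

Numerically β ≈ 4.23607 and β' = −1/β ≈ -0.23607.
#1 (1,8): internal coord 1 + (8)·β' = -0.88854; -0.88854 ∈ [-1.4, -0.4) → IN Λ
#2 (-2,-5): internal coord -2 + (-5)·β' = -0.81966; -0.81966 ∈ [-1.4, -0.4) → IN Λ
#3 (2,7): internal coord 2 + (7)·β' = +0.34752; +0.34752 ∉ [-1.4, -0.4) → out
#4 (-2,-11): internal coord -2 + (-11)·β' = +0.59675; +0.59675 ∉ [-1.4, -0.4) → out
#5 (-10,9): internal coord -10 + (9)·β' = -12.12461; -12.12461 ∉ [-1.4, -0.4) → out
#6 (1,11): internal coord 1 + (11)·β' = -1.59675; -1.59675 ∉ [-1.4, -0.4) → out
#7 (1,9): internal coord 1 + (9)·β' = -1.12461; -1.12461 ∈ [-1.4, -0.4) → IN Λ
#8 (-3,-8): internal coord -3 + (-8)·β' = -1.11146; -1.11146 ∈ [-1.4, -0.4) → IN Λ
#9 (1,-11): internal coord 1 + (-11)·β' = +3.59675; +3.59675 ∉ [-1.4, -0.4) → out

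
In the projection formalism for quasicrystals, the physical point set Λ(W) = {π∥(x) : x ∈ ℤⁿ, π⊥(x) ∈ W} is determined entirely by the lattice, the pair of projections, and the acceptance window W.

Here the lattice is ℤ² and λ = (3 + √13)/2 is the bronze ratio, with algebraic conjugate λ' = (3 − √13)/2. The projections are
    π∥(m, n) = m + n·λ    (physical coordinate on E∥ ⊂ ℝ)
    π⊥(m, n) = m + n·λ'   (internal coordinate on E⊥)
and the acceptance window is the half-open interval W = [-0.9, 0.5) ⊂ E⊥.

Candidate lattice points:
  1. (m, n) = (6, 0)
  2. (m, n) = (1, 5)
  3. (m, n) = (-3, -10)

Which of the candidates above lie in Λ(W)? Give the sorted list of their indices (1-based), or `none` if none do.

λ' = (3−√13)/2 ≈ -0.3028.
candidate 1: (m,n)=(6,0) → π∥ = 6+0·λ ≈ 6.0000, π⊥ = 6+0·λ' ≈ 6.0000 ∉ [-0.9, 0.5) ⇒ out
candidate 2: (m,n)=(1,5) → π∥ = 1+5·λ ≈ 17.5139, π⊥ = 1+5·λ' ≈ -0.5139 ∈ [-0.9, 0.5) ⇒ IN Λ
candidate 3: (m,n)=(-3,-10) → π∥ = -3-10·λ ≈ -36.0278, π⊥ = -3-10·λ' ≈ 0.0278 ∈ [-0.9, 0.5) ⇒ IN Λ

2, 3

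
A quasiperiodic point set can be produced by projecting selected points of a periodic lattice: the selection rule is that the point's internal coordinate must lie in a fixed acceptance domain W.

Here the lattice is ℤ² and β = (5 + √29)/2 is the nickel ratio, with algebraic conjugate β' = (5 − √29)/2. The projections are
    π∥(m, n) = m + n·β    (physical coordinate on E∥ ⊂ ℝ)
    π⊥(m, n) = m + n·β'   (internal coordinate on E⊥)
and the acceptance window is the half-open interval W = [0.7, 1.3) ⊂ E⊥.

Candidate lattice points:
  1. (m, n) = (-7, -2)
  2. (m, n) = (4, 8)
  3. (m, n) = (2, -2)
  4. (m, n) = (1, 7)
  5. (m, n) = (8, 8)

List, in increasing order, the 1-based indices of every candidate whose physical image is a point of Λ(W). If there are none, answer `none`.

Numerically β ≈ 5.192582 and β' = −1/β ≈ -0.192582.
#1 (-7,-2): internal coord -7 + (-2)·β' = -6.614835; -6.614835 ∉ [0.7, 1.3) → out
#2 (4,8): internal coord 4 + (8)·β' = +2.459341; +2.459341 ∉ [0.7, 1.3) → out
#3 (2,-2): internal coord 2 + (-2)·β' = +2.385165; +2.385165 ∉ [0.7, 1.3) → out
#4 (1,7): internal coord 1 + (7)·β' = -0.348077; -0.348077 ∉ [0.7, 1.3) → out
#5 (8,8): internal coord 8 + (8)·β' = +6.459341; +6.459341 ∉ [0.7, 1.3) → out

none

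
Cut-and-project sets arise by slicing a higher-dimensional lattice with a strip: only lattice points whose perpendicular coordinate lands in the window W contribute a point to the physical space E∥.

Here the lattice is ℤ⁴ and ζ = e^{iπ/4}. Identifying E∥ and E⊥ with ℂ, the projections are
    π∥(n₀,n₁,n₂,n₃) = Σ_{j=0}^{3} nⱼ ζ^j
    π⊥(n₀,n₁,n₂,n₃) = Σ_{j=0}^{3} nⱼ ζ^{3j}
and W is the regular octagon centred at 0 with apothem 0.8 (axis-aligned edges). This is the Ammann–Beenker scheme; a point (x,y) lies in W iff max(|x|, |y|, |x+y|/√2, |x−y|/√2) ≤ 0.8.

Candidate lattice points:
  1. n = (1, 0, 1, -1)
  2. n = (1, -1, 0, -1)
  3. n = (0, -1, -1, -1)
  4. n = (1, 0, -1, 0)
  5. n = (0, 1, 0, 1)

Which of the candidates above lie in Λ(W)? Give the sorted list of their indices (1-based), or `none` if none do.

π⊥(n) = n₀ + n₁ζ³ + n₂ζ⁶ + n₃ζ⁹ where ζ = e^{iπ/4}.
#1 (1, 0, 1, -1): internal (0.29289, -1.70711); octagon support 1.70711 vs apothem 0.8 → ∉ W
#2 (1, -1, 0, -1): internal (1.00000, -1.41421); octagon support 1.70711 vs apothem 0.8 → ∉ W
#3 (0, -1, -1, -1): internal (0.00000, -0.41421); octagon support 0.41421 vs apothem 0.8 → ∈ W
#4 (1, 0, -1, 0): internal (1.00000, 1.00000); octagon support 1.41421 vs apothem 0.8 → ∉ W
#5 (0, 1, 0, 1): internal (0.00000, 1.41421); octagon support 1.41421 vs apothem 0.8 → ∉ W

3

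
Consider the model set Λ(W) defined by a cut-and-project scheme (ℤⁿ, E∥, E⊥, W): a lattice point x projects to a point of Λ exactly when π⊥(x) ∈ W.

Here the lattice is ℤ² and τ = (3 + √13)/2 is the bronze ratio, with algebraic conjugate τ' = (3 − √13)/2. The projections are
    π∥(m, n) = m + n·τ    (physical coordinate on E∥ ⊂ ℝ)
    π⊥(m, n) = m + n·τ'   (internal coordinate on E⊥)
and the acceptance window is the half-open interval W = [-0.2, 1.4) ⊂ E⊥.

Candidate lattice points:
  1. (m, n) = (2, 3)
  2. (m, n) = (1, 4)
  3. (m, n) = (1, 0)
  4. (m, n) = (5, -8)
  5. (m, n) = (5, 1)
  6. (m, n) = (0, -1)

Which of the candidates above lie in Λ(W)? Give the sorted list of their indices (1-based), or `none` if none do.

Numerically τ ≈ 3.302776 and τ' = −1/τ ≈ -0.302776.
#1 (2,3): internal coord 2 + (3)·τ' = +1.091673; +1.091673 ∈ [-0.2, 1.4) → IN Λ
#2 (1,4): internal coord 1 + (4)·τ' = -0.211103; -0.211103 ∉ [-0.2, 1.4) → out
#3 (1,0): internal coord 1 + (0)·τ' = +1.000000; +1.000000 ∈ [-0.2, 1.4) → IN Λ
#4 (5,-8): internal coord 5 + (-8)·τ' = +7.422205; +7.422205 ∉ [-0.2, 1.4) → out
#5 (5,1): internal coord 5 + (1)·τ' = +4.697224; +4.697224 ∉ [-0.2, 1.4) → out
#6 (0,-1): internal coord 0 + (-1)·τ' = +0.302776; +0.302776 ∈ [-0.2, 1.4) → IN Λ

1, 3, 6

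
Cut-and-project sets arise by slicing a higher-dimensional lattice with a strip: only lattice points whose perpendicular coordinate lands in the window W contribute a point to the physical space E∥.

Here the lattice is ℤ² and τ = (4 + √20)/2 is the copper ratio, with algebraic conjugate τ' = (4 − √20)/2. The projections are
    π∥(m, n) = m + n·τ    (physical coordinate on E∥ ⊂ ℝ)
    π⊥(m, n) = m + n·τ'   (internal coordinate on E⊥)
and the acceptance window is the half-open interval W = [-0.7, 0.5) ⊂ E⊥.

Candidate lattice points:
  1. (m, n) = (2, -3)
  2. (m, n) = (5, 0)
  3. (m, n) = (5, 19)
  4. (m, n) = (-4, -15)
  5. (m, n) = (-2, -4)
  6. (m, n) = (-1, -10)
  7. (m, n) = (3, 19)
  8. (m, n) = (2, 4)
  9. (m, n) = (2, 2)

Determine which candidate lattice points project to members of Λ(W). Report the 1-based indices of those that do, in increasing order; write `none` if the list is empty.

τ' = (4−√20)/2 ≈ -0.2361.
candidate 1: (m,n)=(2,-3) → π∥ = 2-3·τ ≈ -10.7082, π⊥ = 2-3·τ' ≈ 2.7082 ∉ [-0.7, 0.5) ⇒ out
candidate 2: (m,n)=(5,0) → π∥ = 5+0·τ ≈ 5.0000, π⊥ = 5+0·τ' ≈ 5.0000 ∉ [-0.7, 0.5) ⇒ out
candidate 3: (m,n)=(5,19) → π∥ = 5+19·τ ≈ 85.4853, π⊥ = 5+19·τ' ≈ 0.5147 ∉ [-0.7, 0.5) ⇒ out
candidate 4: (m,n)=(-4,-15) → π∥ = -4-15·τ ≈ -67.5410, π⊥ = -4-15·τ' ≈ -0.4590 ∈ [-0.7, 0.5) ⇒ IN Λ
candidate 5: (m,n)=(-2,-4) → π∥ = -2-4·τ ≈ -18.9443, π⊥ = -2-4·τ' ≈ -1.0557 ∉ [-0.7, 0.5) ⇒ out
candidate 6: (m,n)=(-1,-10) → π∥ = -1-10·τ ≈ -43.3607, π⊥ = -1-10·τ' ≈ 1.3607 ∉ [-0.7, 0.5) ⇒ out
candidate 7: (m,n)=(3,19) → π∥ = 3+19·τ ≈ 83.4853, π⊥ = 3+19·τ' ≈ -1.4853 ∉ [-0.7, 0.5) ⇒ out
candidate 8: (m,n)=(2,4) → π∥ = 2+4·τ ≈ 18.9443, π⊥ = 2+4·τ' ≈ 1.0557 ∉ [-0.7, 0.5) ⇒ out
candidate 9: (m,n)=(2,2) → π∥ = 2+2·τ ≈ 10.4721, π⊥ = 2+2·τ' ≈ 1.5279 ∉ [-0.7, 0.5) ⇒ out

4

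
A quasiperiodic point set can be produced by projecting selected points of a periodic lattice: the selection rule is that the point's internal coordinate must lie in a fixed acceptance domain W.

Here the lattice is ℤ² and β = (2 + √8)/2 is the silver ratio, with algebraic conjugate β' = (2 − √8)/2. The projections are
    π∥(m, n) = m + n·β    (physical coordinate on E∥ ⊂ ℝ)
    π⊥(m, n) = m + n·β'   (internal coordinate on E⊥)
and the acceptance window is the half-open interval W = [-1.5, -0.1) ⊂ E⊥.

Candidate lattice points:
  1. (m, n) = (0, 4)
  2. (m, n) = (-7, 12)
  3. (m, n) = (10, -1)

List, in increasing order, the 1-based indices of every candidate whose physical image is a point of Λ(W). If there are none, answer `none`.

Numerically β ≈ 2.41421 and β' = −1/β ≈ -0.41421.
candidate 1: (m,n)=(0,4) → π∥ = 0+4·β ≈ 9.65685, π⊥ = 0+4·β' ≈ -1.65685 ∉ [-1.5, -0.1) ⇒ out
candidate 2: (m,n)=(-7,12) → π∥ = -7+12·β ≈ 21.97056, π⊥ = -7+12·β' ≈ -11.97056 ∉ [-1.5, -0.1) ⇒ out
candidate 3: (m,n)=(10,-1) → π∥ = 10-1·β ≈ 7.58579, π⊥ = 10-1·β' ≈ 10.41421 ∉ [-1.5, -0.1) ⇒ out

none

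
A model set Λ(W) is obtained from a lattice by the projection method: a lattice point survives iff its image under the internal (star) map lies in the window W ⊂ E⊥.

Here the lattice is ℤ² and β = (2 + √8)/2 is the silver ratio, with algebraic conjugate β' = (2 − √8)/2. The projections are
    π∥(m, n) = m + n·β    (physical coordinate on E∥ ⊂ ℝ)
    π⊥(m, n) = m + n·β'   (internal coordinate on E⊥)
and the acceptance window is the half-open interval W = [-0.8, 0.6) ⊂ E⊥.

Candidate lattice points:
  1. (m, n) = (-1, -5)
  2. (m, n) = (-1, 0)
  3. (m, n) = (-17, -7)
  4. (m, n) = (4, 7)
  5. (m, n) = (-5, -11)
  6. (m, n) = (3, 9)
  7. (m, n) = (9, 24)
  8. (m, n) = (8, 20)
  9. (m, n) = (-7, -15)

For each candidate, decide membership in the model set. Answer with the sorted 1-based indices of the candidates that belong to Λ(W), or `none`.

5, 6, 8, 9

β' = (2−√8)/2 ≈ -0.4142.
#1 (-1,-5): internal coord -1 + (-5)·β' = +1.0711; +1.0711 ∉ [-0.8, 0.6) → out
#2 (-1,0): internal coord -1 + (0)·β' = -1.0000; -1.0000 ∉ [-0.8, 0.6) → out
#3 (-17,-7): internal coord -17 + (-7)·β' = -14.1005; -14.1005 ∉ [-0.8, 0.6) → out
#4 (4,7): internal coord 4 + (7)·β' = +1.1005; +1.1005 ∉ [-0.8, 0.6) → out
#5 (-5,-11): internal coord -5 + (-11)·β' = -0.4437; -0.4437 ∈ [-0.8, 0.6) → IN Λ
#6 (3,9): internal coord 3 + (9)·β' = -0.7279; -0.7279 ∈ [-0.8, 0.6) → IN Λ
#7 (9,24): internal coord 9 + (24)·β' = -0.9411; -0.9411 ∉ [-0.8, 0.6) → out
#8 (8,20): internal coord 8 + (20)·β' = -0.2843; -0.2843 ∈ [-0.8, 0.6) → IN Λ
#9 (-7,-15): internal coord -7 + (-15)·β' = -0.7868; -0.7868 ∈ [-0.8, 0.6) → IN Λ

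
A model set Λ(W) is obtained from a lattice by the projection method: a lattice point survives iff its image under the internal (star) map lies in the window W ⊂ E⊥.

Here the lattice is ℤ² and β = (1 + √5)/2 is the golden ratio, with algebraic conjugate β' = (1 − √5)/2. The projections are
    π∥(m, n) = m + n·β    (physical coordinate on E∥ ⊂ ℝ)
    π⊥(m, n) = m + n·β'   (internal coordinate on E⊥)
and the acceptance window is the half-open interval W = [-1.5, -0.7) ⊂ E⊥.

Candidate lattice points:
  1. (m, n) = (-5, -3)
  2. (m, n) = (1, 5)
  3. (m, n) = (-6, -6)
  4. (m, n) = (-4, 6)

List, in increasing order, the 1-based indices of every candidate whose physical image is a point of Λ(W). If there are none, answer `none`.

Compute β' = (1−√5)/2 = -0.6180, so π⊥(m,n) = m -0.6180·n.
candidate 1: (m,n)=(-5,-3) → π∥ = -5-3·β ≈ -9.8541, π⊥ = -5-3·β' ≈ -3.1459 ∉ [-1.5, -0.7) ⇒ out
candidate 2: (m,n)=(1,5) → π∥ = 1+5·β ≈ 9.0902, π⊥ = 1+5·β' ≈ -2.0902 ∉ [-1.5, -0.7) ⇒ out
candidate 3: (m,n)=(-6,-6) → π∥ = -6-6·β ≈ -15.7082, π⊥ = -6-6·β' ≈ -2.2918 ∉ [-1.5, -0.7) ⇒ out
candidate 4: (m,n)=(-4,6) → π∥ = -4+6·β ≈ 5.7082, π⊥ = -4+6·β' ≈ -7.7082 ∉ [-1.5, -0.7) ⇒ out

none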